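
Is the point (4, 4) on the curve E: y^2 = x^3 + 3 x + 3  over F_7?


Check whether y^2 = x^3 + 3 x + 3 (mod 7) for (x, y) = (4, 4).
LHS: y^2 = 4^2 mod 7 = 2
RHS: x^3 + 3 x + 3 = 4^3 + 3*4 + 3 mod 7 = 2
LHS = RHS

Yes, on the curve


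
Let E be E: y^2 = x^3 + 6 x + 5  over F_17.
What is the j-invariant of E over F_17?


Delta = -16(4 a^3 + 27 b^2) mod 17 = 9
-1728 * (4 a)^3 = -1728 * (4*6)^3 mod 17 = 1
j = 1 * 9^(-1) mod 17 = 2

j = 2 (mod 17)


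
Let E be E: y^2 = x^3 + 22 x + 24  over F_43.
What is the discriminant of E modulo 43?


4 a^3 + 27 b^2 = 4*22^3 + 27*24^2 = 42592 + 15552 = 58144
Delta = -16 * (58144) = -930304
Delta mod 43 = 1

Delta = 1 (mod 43)


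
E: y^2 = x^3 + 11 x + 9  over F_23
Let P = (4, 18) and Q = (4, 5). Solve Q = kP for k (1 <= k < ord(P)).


Enumerate multiples of P until we hit Q = (4, 5):
  1P = (4, 18)
  2P = (16, 16)
  3P = (19, 19)
  4P = (9, 20)
  5P = (12, 11)
  6P = (11, 14)
  7P = (21, 18)
  8P = (21, 5)
  9P = (11, 9)
  10P = (12, 12)
  11P = (9, 3)
  12P = (19, 4)
  13P = (16, 7)
  14P = (4, 5)
Match found at i = 14.

k = 14


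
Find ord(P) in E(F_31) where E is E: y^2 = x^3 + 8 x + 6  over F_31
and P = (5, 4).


Compute successive multiples of P until we hit O:
  1P = (5, 4)
  2P = (9, 1)
  3P = (4, 3)
  4P = (23, 9)
  5P = (7, 23)
  6P = (24, 17)
  7P = (12, 1)
  8P = (30, 20)
  ... (continuing to 25P)
  25P = O

ord(P) = 25


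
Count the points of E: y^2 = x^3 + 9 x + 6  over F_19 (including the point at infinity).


For each x in F_19, count y with y^2 = x^3 + 9 x + 6 mod 19:
  x = 0: RHS = 6, y in [5, 14]  -> 2 point(s)
  x = 1: RHS = 16, y in [4, 15]  -> 2 point(s)
  x = 4: RHS = 11, y in [7, 12]  -> 2 point(s)
  x = 5: RHS = 5, y in [9, 10]  -> 2 point(s)
  x = 8: RHS = 1, y in [1, 18]  -> 2 point(s)
  x = 11: RHS = 11, y in [7, 12]  -> 2 point(s)
  x = 14: RHS = 7, y in [8, 11]  -> 2 point(s)
  x = 15: RHS = 1, y in [1, 18]  -> 2 point(s)
  x = 16: RHS = 9, y in [3, 16]  -> 2 point(s)
Affine points: 18. Add the point at infinity: total = 19.

#E(F_19) = 19


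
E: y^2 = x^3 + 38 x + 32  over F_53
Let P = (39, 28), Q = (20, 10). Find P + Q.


P != Q, so use the chord formula.
s = (y2 - y1) / (x2 - x1) = (35) / (34) mod 53 = 40
x3 = s^2 - x1 - x2 mod 53 = 40^2 - 39 - 20 = 4
y3 = s (x1 - x3) - y1 mod 53 = 40 * (39 - 4) - 28 = 47

P + Q = (4, 47)


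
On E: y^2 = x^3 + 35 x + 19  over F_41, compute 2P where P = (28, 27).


Doubling: s = (3 x1^2 + a) / (2 y1)
s = (3*28^2 + 35) / (2*27) mod 41 = 7
x3 = s^2 - 2 x1 mod 41 = 7^2 - 2*28 = 34
y3 = s (x1 - x3) - y1 mod 41 = 7 * (28 - 34) - 27 = 13

2P = (34, 13)


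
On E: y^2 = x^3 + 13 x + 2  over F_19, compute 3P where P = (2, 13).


k = 3 = 11_2 (binary, LSB first: 11)
Double-and-add from P = (2, 13):
  bit 0 = 1: acc = O + (2, 13) = (2, 13)
  bit 1 = 1: acc = (2, 13) + (1, 15) = (1, 4)

3P = (1, 4)


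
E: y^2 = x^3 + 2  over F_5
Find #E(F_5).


For each x in F_5, count y with y^2 = x^3 + 0 x + 2 mod 5:
  x = 2: RHS = 0, y in [0]  -> 1 point(s)
  x = 3: RHS = 4, y in [2, 3]  -> 2 point(s)
  x = 4: RHS = 1, y in [1, 4]  -> 2 point(s)
Affine points: 5. Add the point at infinity: total = 6.

#E(F_5) = 6


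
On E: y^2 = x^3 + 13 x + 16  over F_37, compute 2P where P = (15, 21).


Doubling: s = (3 x1^2 + a) / (2 y1)
s = (3*15^2 + 13) / (2*21) mod 37 = 34
x3 = s^2 - 2 x1 mod 37 = 34^2 - 2*15 = 16
y3 = s (x1 - x3) - y1 mod 37 = 34 * (15 - 16) - 21 = 19

2P = (16, 19)


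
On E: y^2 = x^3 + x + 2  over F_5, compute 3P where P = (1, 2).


k = 3 = 11_2 (binary, LSB first: 11)
Double-and-add from P = (1, 2):
  bit 0 = 1: acc = O + (1, 2) = (1, 2)
  bit 1 = 1: acc = (1, 2) + (4, 0) = (1, 3)

3P = (1, 3)


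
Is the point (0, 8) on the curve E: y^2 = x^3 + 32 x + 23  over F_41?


Check whether y^2 = x^3 + 32 x + 23 (mod 41) for (x, y) = (0, 8).
LHS: y^2 = 8^2 mod 41 = 23
RHS: x^3 + 32 x + 23 = 0^3 + 32*0 + 23 mod 41 = 23
LHS = RHS

Yes, on the curve


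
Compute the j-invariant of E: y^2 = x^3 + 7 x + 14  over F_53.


Delta = -16(4 a^3 + 27 b^2) mod 53 = 12
-1728 * (4 a)^3 = -1728 * (4*7)^3 mod 53 = 51
j = 51 * 12^(-1) mod 53 = 44

j = 44 (mod 53)


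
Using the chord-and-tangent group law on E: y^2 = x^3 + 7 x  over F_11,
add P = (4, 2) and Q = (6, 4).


P != Q, so use the chord formula.
s = (y2 - y1) / (x2 - x1) = (2) / (2) mod 11 = 1
x3 = s^2 - x1 - x2 mod 11 = 1^2 - 4 - 6 = 2
y3 = s (x1 - x3) - y1 mod 11 = 1 * (4 - 2) - 2 = 0

P + Q = (2, 0)


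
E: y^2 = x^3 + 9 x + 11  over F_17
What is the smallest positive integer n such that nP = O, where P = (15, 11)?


Compute successive multiples of P until we hit O:
  1P = (15, 11)
  2P = (6, 3)
  3P = (14, 5)
  4P = (7, 3)
  5P = (13, 8)
  6P = (4, 14)
  7P = (11, 8)
  8P = (16, 1)
  ... (continuing to 22P)
  22P = O

ord(P) = 22


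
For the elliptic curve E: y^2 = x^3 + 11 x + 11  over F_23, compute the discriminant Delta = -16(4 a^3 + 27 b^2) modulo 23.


4 a^3 + 27 b^2 = 4*11^3 + 27*11^2 = 5324 + 3267 = 8591
Delta = -16 * (8591) = -137456
Delta mod 23 = 15

Delta = 15 (mod 23)


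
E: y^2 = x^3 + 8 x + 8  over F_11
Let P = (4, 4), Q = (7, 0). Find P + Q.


P != Q, so use the chord formula.
s = (y2 - y1) / (x2 - x1) = (7) / (3) mod 11 = 6
x3 = s^2 - x1 - x2 mod 11 = 6^2 - 4 - 7 = 3
y3 = s (x1 - x3) - y1 mod 11 = 6 * (4 - 3) - 4 = 2

P + Q = (3, 2)


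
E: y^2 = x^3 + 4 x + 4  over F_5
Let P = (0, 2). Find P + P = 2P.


Doubling: s = (3 x1^2 + a) / (2 y1)
s = (3*0^2 + 4) / (2*2) mod 5 = 1
x3 = s^2 - 2 x1 mod 5 = 1^2 - 2*0 = 1
y3 = s (x1 - x3) - y1 mod 5 = 1 * (0 - 1) - 2 = 2

2P = (1, 2)


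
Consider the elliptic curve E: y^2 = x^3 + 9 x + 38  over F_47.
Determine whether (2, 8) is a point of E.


Check whether y^2 = x^3 + 9 x + 38 (mod 47) for (x, y) = (2, 8).
LHS: y^2 = 8^2 mod 47 = 17
RHS: x^3 + 9 x + 38 = 2^3 + 9*2 + 38 mod 47 = 17
LHS = RHS

Yes, on the curve


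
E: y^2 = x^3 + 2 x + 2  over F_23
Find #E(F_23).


For each x in F_23, count y with y^2 = x^3 + 2 x + 2 mod 23:
  x = 0: RHS = 2, y in [5, 18]  -> 2 point(s)
  x = 3: RHS = 12, y in [9, 14]  -> 2 point(s)
  x = 6: RHS = 0, y in [0]  -> 1 point(s)
  x = 8: RHS = 1, y in [1, 22]  -> 2 point(s)
  x = 9: RHS = 13, y in [6, 17]  -> 2 point(s)
  x = 12: RHS = 6, y in [11, 12]  -> 2 point(s)
  x = 15: RHS = 3, y in [7, 16]  -> 2 point(s)
  x = 16: RHS = 13, y in [6, 17]  -> 2 point(s)
  x = 17: RHS = 4, y in [2, 21]  -> 2 point(s)
  x = 21: RHS = 13, y in [6, 17]  -> 2 point(s)
Affine points: 19. Add the point at infinity: total = 20.

#E(F_23) = 20


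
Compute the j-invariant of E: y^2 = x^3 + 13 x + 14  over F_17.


Delta = -16(4 a^3 + 27 b^2) mod 17 = 4
-1728 * (4 a)^3 = -1728 * (4*13)^3 mod 17 = 6
j = 6 * 4^(-1) mod 17 = 10

j = 10 (mod 17)


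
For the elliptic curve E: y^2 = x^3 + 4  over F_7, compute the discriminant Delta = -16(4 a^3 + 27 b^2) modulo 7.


4 a^3 + 27 b^2 = 4*0^3 + 27*4^2 = 0 + 432 = 432
Delta = -16 * (432) = -6912
Delta mod 7 = 4

Delta = 4 (mod 7)


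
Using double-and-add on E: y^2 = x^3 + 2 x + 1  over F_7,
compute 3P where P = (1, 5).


k = 3 = 11_2 (binary, LSB first: 11)
Double-and-add from P = (1, 5):
  bit 0 = 1: acc = O + (1, 5) = (1, 5)
  bit 1 = 1: acc = (1, 5) + (0, 6) = (0, 1)

3P = (0, 1)


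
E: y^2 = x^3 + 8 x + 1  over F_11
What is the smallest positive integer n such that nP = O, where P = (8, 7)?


Compute successive multiples of P until we hit O:
  1P = (8, 7)
  2P = (4, 3)
  3P = (0, 1)
  4P = (7, 2)
  5P = (10, 5)
  6P = (5, 1)
  7P = (2, 5)
  8P = (6, 1)
  ... (continuing to 17P)
  17P = O

ord(P) = 17


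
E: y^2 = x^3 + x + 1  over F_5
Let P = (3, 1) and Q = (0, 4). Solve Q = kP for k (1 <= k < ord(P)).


Enumerate multiples of P until we hit Q = (0, 4):
  1P = (3, 1)
  2P = (0, 1)
  3P = (2, 4)
  4P = (4, 2)
  5P = (4, 3)
  6P = (2, 1)
  7P = (0, 4)
Match found at i = 7.

k = 7


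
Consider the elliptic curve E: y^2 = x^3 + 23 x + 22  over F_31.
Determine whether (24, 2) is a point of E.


Check whether y^2 = x^3 + 23 x + 22 (mod 31) for (x, y) = (24, 2).
LHS: y^2 = 2^2 mod 31 = 4
RHS: x^3 + 23 x + 22 = 24^3 + 23*24 + 22 mod 31 = 14
LHS != RHS

No, not on the curve


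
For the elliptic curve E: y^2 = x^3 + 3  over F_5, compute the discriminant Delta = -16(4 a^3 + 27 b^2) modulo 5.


4 a^3 + 27 b^2 = 4*0^3 + 27*3^2 = 0 + 243 = 243
Delta = -16 * (243) = -3888
Delta mod 5 = 2

Delta = 2 (mod 5)


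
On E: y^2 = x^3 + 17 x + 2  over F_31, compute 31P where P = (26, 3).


k = 31 = 11111_2 (binary, LSB first: 11111)
Double-and-add from P = (26, 3):
  bit 0 = 1: acc = O + (26, 3) = (26, 3)
  bit 1 = 1: acc = (26, 3) + (4, 14) = (9, 4)
  bit 2 = 1: acc = (9, 4) + (24, 6) = (14, 16)
  bit 3 = 1: acc = (14, 16) + (1, 19) = (10, 26)
  bit 4 = 1: acc = (10, 26) + (3, 24) = (1, 12)

31P = (1, 12)


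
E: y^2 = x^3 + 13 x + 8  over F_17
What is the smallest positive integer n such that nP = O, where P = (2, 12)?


Compute successive multiples of P until we hit O:
  1P = (2, 12)
  2P = (15, 12)
  3P = (0, 5)
  4P = (6, 8)
  5P = (10, 13)
  6P = (9, 2)
  7P = (7, 0)
  8P = (9, 15)
  ... (continuing to 14P)
  14P = O

ord(P) = 14


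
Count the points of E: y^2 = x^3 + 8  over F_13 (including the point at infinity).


For each x in F_13, count y with y^2 = x^3 + 0 x + 8 mod 13:
  x = 1: RHS = 9, y in [3, 10]  -> 2 point(s)
  x = 2: RHS = 3, y in [4, 9]  -> 2 point(s)
  x = 3: RHS = 9, y in [3, 10]  -> 2 point(s)
  x = 5: RHS = 3, y in [4, 9]  -> 2 point(s)
  x = 6: RHS = 3, y in [4, 9]  -> 2 point(s)
  x = 7: RHS = 0, y in [0]  -> 1 point(s)
  x = 8: RHS = 0, y in [0]  -> 1 point(s)
  x = 9: RHS = 9, y in [3, 10]  -> 2 point(s)
  x = 11: RHS = 0, y in [0]  -> 1 point(s)
Affine points: 15. Add the point at infinity: total = 16.

#E(F_13) = 16


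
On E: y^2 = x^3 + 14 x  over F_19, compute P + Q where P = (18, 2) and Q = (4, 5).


P != Q, so use the chord formula.
s = (y2 - y1) / (x2 - x1) = (3) / (5) mod 19 = 12
x3 = s^2 - x1 - x2 mod 19 = 12^2 - 18 - 4 = 8
y3 = s (x1 - x3) - y1 mod 19 = 12 * (18 - 8) - 2 = 4

P + Q = (8, 4)


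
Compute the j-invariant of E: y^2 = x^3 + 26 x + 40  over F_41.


Delta = -16(4 a^3 + 27 b^2) mod 41 = 31
-1728 * (4 a)^3 = -1728 * (4*26)^3 mod 41 = 31
j = 31 * 31^(-1) mod 41 = 1

j = 1 (mod 41)


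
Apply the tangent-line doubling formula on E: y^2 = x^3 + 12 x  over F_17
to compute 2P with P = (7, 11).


Doubling: s = (3 x1^2 + a) / (2 y1)
s = (3*7^2 + 12) / (2*11) mod 17 = 8
x3 = s^2 - 2 x1 mod 17 = 8^2 - 2*7 = 16
y3 = s (x1 - x3) - y1 mod 17 = 8 * (7 - 16) - 11 = 2

2P = (16, 2)


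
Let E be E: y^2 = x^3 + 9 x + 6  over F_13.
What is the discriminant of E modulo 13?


4 a^3 + 27 b^2 = 4*9^3 + 27*6^2 = 2916 + 972 = 3888
Delta = -16 * (3888) = -62208
Delta mod 13 = 10

Delta = 10 (mod 13)


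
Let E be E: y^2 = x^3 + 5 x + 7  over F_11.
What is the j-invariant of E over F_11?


Delta = -16(4 a^3 + 27 b^2) mod 11 = 4
-1728 * (4 a)^3 = -1728 * (4*5)^3 mod 11 = 8
j = 8 * 4^(-1) mod 11 = 2

j = 2 (mod 11)


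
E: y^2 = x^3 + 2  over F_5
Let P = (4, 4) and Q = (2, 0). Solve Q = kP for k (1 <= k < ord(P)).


Enumerate multiples of P until we hit Q = (2, 0):
  1P = (4, 4)
  2P = (3, 2)
  3P = (2, 0)
Match found at i = 3.

k = 3


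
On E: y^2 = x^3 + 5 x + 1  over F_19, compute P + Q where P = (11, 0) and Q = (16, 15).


P != Q, so use the chord formula.
s = (y2 - y1) / (x2 - x1) = (15) / (5) mod 19 = 3
x3 = s^2 - x1 - x2 mod 19 = 3^2 - 11 - 16 = 1
y3 = s (x1 - x3) - y1 mod 19 = 3 * (11 - 1) - 0 = 11

P + Q = (1, 11)


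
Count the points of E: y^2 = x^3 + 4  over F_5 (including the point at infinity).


For each x in F_5, count y with y^2 = x^3 + 0 x + 4 mod 5:
  x = 0: RHS = 4, y in [2, 3]  -> 2 point(s)
  x = 1: RHS = 0, y in [0]  -> 1 point(s)
  x = 3: RHS = 1, y in [1, 4]  -> 2 point(s)
Affine points: 5. Add the point at infinity: total = 6.

#E(F_5) = 6


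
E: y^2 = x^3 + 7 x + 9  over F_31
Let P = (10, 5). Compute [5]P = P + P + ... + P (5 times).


k = 5 = 101_2 (binary, LSB first: 101)
Double-and-add from P = (10, 5):
  bit 0 = 1: acc = O + (10, 5) = (10, 5)
  bit 1 = 0: acc unchanged = (10, 5)
  bit 2 = 1: acc = (10, 5) + (27, 14) = (30, 30)

5P = (30, 30)


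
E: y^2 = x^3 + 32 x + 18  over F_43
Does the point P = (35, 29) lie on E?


Check whether y^2 = x^3 + 32 x + 18 (mod 43) for (x, y) = (35, 29).
LHS: y^2 = 29^2 mod 43 = 24
RHS: x^3 + 32 x + 18 = 35^3 + 32*35 + 18 mod 43 = 24
LHS = RHS

Yes, on the curve


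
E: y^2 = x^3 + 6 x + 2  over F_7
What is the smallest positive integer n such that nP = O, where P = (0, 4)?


Compute successive multiples of P until we hit O:
  1P = (0, 4)
  2P = (1, 4)
  3P = (6, 3)
  4P = (2, 1)
  5P = (2, 6)
  6P = (6, 4)
  7P = (1, 3)
  8P = (0, 3)
  ... (continuing to 9P)
  9P = O

ord(P) = 9


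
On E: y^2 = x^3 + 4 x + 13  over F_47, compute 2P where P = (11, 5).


Doubling: s = (3 x1^2 + a) / (2 y1)
s = (3*11^2 + 4) / (2*5) mod 47 = 32
x3 = s^2 - 2 x1 mod 47 = 32^2 - 2*11 = 15
y3 = s (x1 - x3) - y1 mod 47 = 32 * (11 - 15) - 5 = 8

2P = (15, 8)


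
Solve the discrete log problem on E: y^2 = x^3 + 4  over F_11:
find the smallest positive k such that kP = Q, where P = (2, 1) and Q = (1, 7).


Enumerate multiples of P until we hit Q = (1, 7):
  1P = (2, 1)
  2P = (10, 6)
  3P = (3, 8)
  4P = (0, 2)
  5P = (1, 4)
  6P = (6, 0)
  7P = (1, 7)
Match found at i = 7.

k = 7


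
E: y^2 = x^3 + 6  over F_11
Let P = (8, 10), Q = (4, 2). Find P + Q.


P != Q, so use the chord formula.
s = (y2 - y1) / (x2 - x1) = (3) / (7) mod 11 = 2
x3 = s^2 - x1 - x2 mod 11 = 2^2 - 8 - 4 = 3
y3 = s (x1 - x3) - y1 mod 11 = 2 * (8 - 3) - 10 = 0

P + Q = (3, 0)


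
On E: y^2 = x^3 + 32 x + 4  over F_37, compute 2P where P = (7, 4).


Doubling: s = (3 x1^2 + a) / (2 y1)
s = (3*7^2 + 32) / (2*4) mod 37 = 27
x3 = s^2 - 2 x1 mod 37 = 27^2 - 2*7 = 12
y3 = s (x1 - x3) - y1 mod 37 = 27 * (7 - 12) - 4 = 9

2P = (12, 9)


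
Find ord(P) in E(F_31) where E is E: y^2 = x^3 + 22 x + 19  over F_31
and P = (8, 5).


Compute successive multiples of P until we hit O:
  1P = (8, 5)
  2P = (3, 9)
  3P = (7, 19)
  4P = (26, 30)
  5P = (4, 4)
  6P = (21, 15)
  7P = (18, 4)
  8P = (14, 8)
  ... (continuing to 31P)
  31P = O

ord(P) = 31


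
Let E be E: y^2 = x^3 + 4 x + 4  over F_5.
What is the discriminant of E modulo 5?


4 a^3 + 27 b^2 = 4*4^3 + 27*4^2 = 256 + 432 = 688
Delta = -16 * (688) = -11008
Delta mod 5 = 2

Delta = 2 (mod 5)


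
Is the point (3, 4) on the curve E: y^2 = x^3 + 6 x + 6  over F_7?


Check whether y^2 = x^3 + 6 x + 6 (mod 7) for (x, y) = (3, 4).
LHS: y^2 = 4^2 mod 7 = 2
RHS: x^3 + 6 x + 6 = 3^3 + 6*3 + 6 mod 7 = 2
LHS = RHS

Yes, on the curve


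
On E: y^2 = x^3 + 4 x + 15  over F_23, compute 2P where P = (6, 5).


k = 2 = 10_2 (binary, LSB first: 01)
Double-and-add from P = (6, 5):
  bit 0 = 0: acc unchanged = O
  bit 1 = 1: acc = O + (15, 0) = (15, 0)

2P = (15, 0)


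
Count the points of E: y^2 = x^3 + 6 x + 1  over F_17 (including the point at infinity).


For each x in F_17, count y with y^2 = x^3 + 6 x + 1 mod 17:
  x = 0: RHS = 1, y in [1, 16]  -> 2 point(s)
  x = 1: RHS = 8, y in [5, 12]  -> 2 point(s)
  x = 2: RHS = 4, y in [2, 15]  -> 2 point(s)
  x = 4: RHS = 4, y in [2, 15]  -> 2 point(s)
  x = 6: RHS = 15, y in [7, 10]  -> 2 point(s)
  x = 8: RHS = 0, y in [0]  -> 1 point(s)
  x = 9: RHS = 2, y in [6, 11]  -> 2 point(s)
  x = 11: RHS = 4, y in [2, 15]  -> 2 point(s)
  x = 12: RHS = 16, y in [4, 13]  -> 2 point(s)
  x = 13: RHS = 15, y in [7, 10]  -> 2 point(s)
  x = 15: RHS = 15, y in [7, 10]  -> 2 point(s)
Affine points: 21. Add the point at infinity: total = 22.

#E(F_17) = 22


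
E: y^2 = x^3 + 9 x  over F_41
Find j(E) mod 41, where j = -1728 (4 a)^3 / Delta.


Delta = -16(4 a^3 + 27 b^2) mod 41 = 2
-1728 * (4 a)^3 = -1728 * (4*9)^3 mod 41 = 12
j = 12 * 2^(-1) mod 41 = 6

j = 6 (mod 41)


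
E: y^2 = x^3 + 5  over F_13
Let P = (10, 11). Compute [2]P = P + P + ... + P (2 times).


k = 2 = 10_2 (binary, LSB first: 01)
Double-and-add from P = (10, 11):
  bit 0 = 0: acc unchanged = O
  bit 1 = 1: acc = O + (2, 0) = (2, 0)

2P = (2, 0)


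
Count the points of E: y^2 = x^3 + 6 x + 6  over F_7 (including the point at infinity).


For each x in F_7, count y with y^2 = x^3 + 6 x + 6 mod 7:
  x = 3: RHS = 2, y in [3, 4]  -> 2 point(s)
  x = 5: RHS = 0, y in [0]  -> 1 point(s)
Affine points: 3. Add the point at infinity: total = 4.

#E(F_7) = 4


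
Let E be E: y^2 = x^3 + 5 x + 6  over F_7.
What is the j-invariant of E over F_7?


Delta = -16(4 a^3 + 27 b^2) mod 7 = 3
-1728 * (4 a)^3 = -1728 * (4*5)^3 mod 7 = 6
j = 6 * 3^(-1) mod 7 = 2

j = 2 (mod 7)


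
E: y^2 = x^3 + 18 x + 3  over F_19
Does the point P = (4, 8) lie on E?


Check whether y^2 = x^3 + 18 x + 3 (mod 19) for (x, y) = (4, 8).
LHS: y^2 = 8^2 mod 19 = 7
RHS: x^3 + 18 x + 3 = 4^3 + 18*4 + 3 mod 19 = 6
LHS != RHS

No, not on the curve


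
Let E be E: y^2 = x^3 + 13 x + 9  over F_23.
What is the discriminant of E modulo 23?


4 a^3 + 27 b^2 = 4*13^3 + 27*9^2 = 8788 + 2187 = 10975
Delta = -16 * (10975) = -175600
Delta mod 23 = 5

Delta = 5 (mod 23)


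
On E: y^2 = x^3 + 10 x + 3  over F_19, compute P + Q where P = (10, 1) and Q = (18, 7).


P != Q, so use the chord formula.
s = (y2 - y1) / (x2 - x1) = (6) / (8) mod 19 = 15
x3 = s^2 - x1 - x2 mod 19 = 15^2 - 10 - 18 = 7
y3 = s (x1 - x3) - y1 mod 19 = 15 * (10 - 7) - 1 = 6

P + Q = (7, 6)


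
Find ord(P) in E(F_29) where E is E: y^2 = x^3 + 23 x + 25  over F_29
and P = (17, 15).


Compute successive multiples of P until we hit O:
  1P = (17, 15)
  2P = (18, 23)
  3P = (0, 5)
  4P = (28, 28)
  5P = (12, 12)
  6P = (5, 27)
  7P = (8, 5)
  8P = (26, 4)
  ... (continuing to 36P)
  36P = O

ord(P) = 36


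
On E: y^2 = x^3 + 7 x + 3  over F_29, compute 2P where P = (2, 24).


Doubling: s = (3 x1^2 + a) / (2 y1)
s = (3*2^2 + 7) / (2*24) mod 29 = 1
x3 = s^2 - 2 x1 mod 29 = 1^2 - 2*2 = 26
y3 = s (x1 - x3) - y1 mod 29 = 1 * (2 - 26) - 24 = 10

2P = (26, 10)


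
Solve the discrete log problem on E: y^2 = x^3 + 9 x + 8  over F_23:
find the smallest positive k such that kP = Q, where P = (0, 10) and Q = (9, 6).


Enumerate multiples of P until we hit Q = (9, 6):
  1P = (0, 10)
  2P = (9, 17)
  3P = (20, 0)
  4P = (9, 6)
Match found at i = 4.

k = 4


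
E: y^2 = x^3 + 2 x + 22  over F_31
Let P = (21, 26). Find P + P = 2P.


Doubling: s = (3 x1^2 + a) / (2 y1)
s = (3*21^2 + 2) / (2*26) mod 31 = 7
x3 = s^2 - 2 x1 mod 31 = 7^2 - 2*21 = 7
y3 = s (x1 - x3) - y1 mod 31 = 7 * (21 - 7) - 26 = 10

2P = (7, 10)


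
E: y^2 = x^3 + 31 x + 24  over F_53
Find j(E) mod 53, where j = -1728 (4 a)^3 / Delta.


Delta = -16(4 a^3 + 27 b^2) mod 53 = 1
-1728 * (4 a)^3 = -1728 * (4*31)^3 mod 53 = 42
j = 42 * 1^(-1) mod 53 = 42

j = 42 (mod 53)


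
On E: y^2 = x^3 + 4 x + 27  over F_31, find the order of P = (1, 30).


Compute successive multiples of P until we hit O:
  1P = (1, 30)
  2P = (18, 14)
  3P = (19, 7)
  4P = (20, 27)
  5P = (12, 6)
  6P = (12, 25)
  7P = (20, 4)
  8P = (19, 24)
  ... (continuing to 11P)
  11P = O

ord(P) = 11


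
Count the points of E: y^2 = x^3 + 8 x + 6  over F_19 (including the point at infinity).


For each x in F_19, count y with y^2 = x^3 + 8 x + 6 mod 19:
  x = 0: RHS = 6, y in [5, 14]  -> 2 point(s)
  x = 2: RHS = 11, y in [7, 12]  -> 2 point(s)
  x = 3: RHS = 0, y in [0]  -> 1 point(s)
  x = 4: RHS = 7, y in [8, 11]  -> 2 point(s)
  x = 5: RHS = 0, y in [0]  -> 1 point(s)
  x = 6: RHS = 4, y in [2, 17]  -> 2 point(s)
  x = 7: RHS = 6, y in [5, 14]  -> 2 point(s)
  x = 9: RHS = 9, y in [3, 16]  -> 2 point(s)
  x = 11: RHS = 0, y in [0]  -> 1 point(s)
  x = 12: RHS = 6, y in [5, 14]  -> 2 point(s)
  x = 15: RHS = 5, y in [9, 10]  -> 2 point(s)
  x = 17: RHS = 1, y in [1, 18]  -> 2 point(s)
  x = 18: RHS = 16, y in [4, 15]  -> 2 point(s)
Affine points: 23. Add the point at infinity: total = 24.

#E(F_19) = 24


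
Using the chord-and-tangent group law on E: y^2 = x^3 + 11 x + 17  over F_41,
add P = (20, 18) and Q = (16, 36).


P != Q, so use the chord formula.
s = (y2 - y1) / (x2 - x1) = (18) / (37) mod 41 = 16
x3 = s^2 - x1 - x2 mod 41 = 16^2 - 20 - 16 = 15
y3 = s (x1 - x3) - y1 mod 41 = 16 * (20 - 15) - 18 = 21

P + Q = (15, 21)


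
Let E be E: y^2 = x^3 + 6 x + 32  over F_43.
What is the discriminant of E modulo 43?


4 a^3 + 27 b^2 = 4*6^3 + 27*32^2 = 864 + 27648 = 28512
Delta = -16 * (28512) = -456192
Delta mod 43 = 38

Delta = 38 (mod 43)


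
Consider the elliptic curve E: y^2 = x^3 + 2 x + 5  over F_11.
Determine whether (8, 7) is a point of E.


Check whether y^2 = x^3 + 2 x + 5 (mod 11) for (x, y) = (8, 7).
LHS: y^2 = 7^2 mod 11 = 5
RHS: x^3 + 2 x + 5 = 8^3 + 2*8 + 5 mod 11 = 5
LHS = RHS

Yes, on the curve


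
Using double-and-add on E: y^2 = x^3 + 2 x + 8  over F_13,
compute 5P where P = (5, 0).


k = 5 = 101_2 (binary, LSB first: 101)
Double-and-add from P = (5, 0):
  bit 0 = 1: acc = O + (5, 0) = (5, 0)
  bit 1 = 0: acc unchanged = (5, 0)
  bit 2 = 1: acc = (5, 0) + O = (5, 0)

5P = (5, 0)


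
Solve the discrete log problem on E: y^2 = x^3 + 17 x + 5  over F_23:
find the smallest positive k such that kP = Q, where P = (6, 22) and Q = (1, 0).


Enumerate multiples of P until we hit Q = (1, 0):
  1P = (6, 22)
  2P = (13, 13)
  3P = (8, 20)
  4P = (10, 5)
  5P = (15, 22)
  6P = (2, 1)
  7P = (21, 20)
  8P = (9, 6)
  9P = (16, 16)
  10P = (17, 3)
  11P = (18, 5)
  12P = (5, 13)
  13P = (1, 0)
Match found at i = 13.

k = 13


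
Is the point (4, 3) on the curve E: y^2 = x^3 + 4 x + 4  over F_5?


Check whether y^2 = x^3 + 4 x + 4 (mod 5) for (x, y) = (4, 3).
LHS: y^2 = 3^2 mod 5 = 4
RHS: x^3 + 4 x + 4 = 4^3 + 4*4 + 4 mod 5 = 4
LHS = RHS

Yes, on the curve


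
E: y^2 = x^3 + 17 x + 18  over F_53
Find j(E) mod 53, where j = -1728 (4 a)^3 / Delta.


Delta = -16(4 a^3 + 27 b^2) mod 53 = 22
-1728 * (4 a)^3 = -1728 * (4*17)^3 mod 53 = 14
j = 14 * 22^(-1) mod 53 = 44

j = 44 (mod 53)


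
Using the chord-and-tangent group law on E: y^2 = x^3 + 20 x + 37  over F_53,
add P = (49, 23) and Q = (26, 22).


P != Q, so use the chord formula.
s = (y2 - y1) / (x2 - x1) = (52) / (30) mod 53 = 30
x3 = s^2 - x1 - x2 mod 53 = 30^2 - 49 - 26 = 30
y3 = s (x1 - x3) - y1 mod 53 = 30 * (49 - 30) - 23 = 17

P + Q = (30, 17)


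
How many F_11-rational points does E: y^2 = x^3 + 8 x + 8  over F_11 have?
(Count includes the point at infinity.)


For each x in F_11, count y with y^2 = x^3 + 8 x + 8 mod 11:
  x = 3: RHS = 4, y in [2, 9]  -> 2 point(s)
  x = 4: RHS = 5, y in [4, 7]  -> 2 point(s)
  x = 7: RHS = 0, y in [0]  -> 1 point(s)
  x = 8: RHS = 1, y in [1, 10]  -> 2 point(s)
Affine points: 7. Add the point at infinity: total = 8.

#E(F_11) = 8


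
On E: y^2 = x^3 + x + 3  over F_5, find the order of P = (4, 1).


Compute successive multiples of P until we hit O:
  1P = (4, 1)
  2P = (1, 0)
  3P = (4, 4)
  4P = O

ord(P) = 4


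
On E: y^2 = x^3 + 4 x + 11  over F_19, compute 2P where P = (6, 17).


Doubling: s = (3 x1^2 + a) / (2 y1)
s = (3*6^2 + 4) / (2*17) mod 19 = 10
x3 = s^2 - 2 x1 mod 19 = 10^2 - 2*6 = 12
y3 = s (x1 - x3) - y1 mod 19 = 10 * (6 - 12) - 17 = 18

2P = (12, 18)


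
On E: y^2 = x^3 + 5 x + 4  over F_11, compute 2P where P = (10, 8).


k = 2 = 10_2 (binary, LSB first: 01)
Double-and-add from P = (10, 8):
  bit 0 = 0: acc unchanged = O
  bit 1 = 1: acc = O + (5, 0) = (5, 0)

2P = (5, 0)


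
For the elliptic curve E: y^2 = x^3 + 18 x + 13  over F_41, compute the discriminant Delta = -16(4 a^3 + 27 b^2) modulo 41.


4 a^3 + 27 b^2 = 4*18^3 + 27*13^2 = 23328 + 4563 = 27891
Delta = -16 * (27891) = -446256
Delta mod 41 = 29

Delta = 29 (mod 41)


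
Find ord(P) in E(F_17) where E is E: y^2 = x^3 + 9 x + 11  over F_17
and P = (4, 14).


Compute successive multiples of P until we hit O:
  1P = (4, 14)
  2P = (10, 9)
  3P = (7, 14)
  4P = (6, 3)
  5P = (16, 1)
  6P = (16, 16)
  7P = (6, 14)
  8P = (7, 3)
  ... (continuing to 11P)
  11P = O

ord(P) = 11


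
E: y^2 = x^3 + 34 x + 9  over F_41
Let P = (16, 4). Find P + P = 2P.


Doubling: s = (3 x1^2 + a) / (2 y1)
s = (3*16^2 + 34) / (2*4) mod 41 = 8
x3 = s^2 - 2 x1 mod 41 = 8^2 - 2*16 = 32
y3 = s (x1 - x3) - y1 mod 41 = 8 * (16 - 32) - 4 = 32

2P = (32, 32)


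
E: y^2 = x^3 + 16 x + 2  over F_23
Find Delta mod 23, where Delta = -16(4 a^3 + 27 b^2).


4 a^3 + 27 b^2 = 4*16^3 + 27*2^2 = 16384 + 108 = 16492
Delta = -16 * (16492) = -263872
Delta mod 23 = 7

Delta = 7 (mod 23)


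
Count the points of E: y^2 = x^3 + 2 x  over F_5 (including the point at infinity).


For each x in F_5, count y with y^2 = x^3 + 2 x + 0 mod 5:
  x = 0: RHS = 0, y in [0]  -> 1 point(s)
Affine points: 1. Add the point at infinity: total = 2.

#E(F_5) = 2


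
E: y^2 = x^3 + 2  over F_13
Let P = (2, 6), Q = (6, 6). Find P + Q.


P != Q, so use the chord formula.
s = (y2 - y1) / (x2 - x1) = (0) / (4) mod 13 = 0
x3 = s^2 - x1 - x2 mod 13 = 0^2 - 2 - 6 = 5
y3 = s (x1 - x3) - y1 mod 13 = 0 * (2 - 5) - 6 = 7

P + Q = (5, 7)


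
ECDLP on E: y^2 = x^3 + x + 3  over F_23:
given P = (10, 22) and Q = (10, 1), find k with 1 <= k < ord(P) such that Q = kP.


Enumerate multiples of P until we hit Q = (10, 1):
  1P = (10, 22)
  2P = (4, 18)
  3P = (12, 15)
  4P = (19, 21)
  5P = (19, 2)
  6P = (12, 8)
  7P = (4, 5)
  8P = (10, 1)
Match found at i = 8.

k = 8


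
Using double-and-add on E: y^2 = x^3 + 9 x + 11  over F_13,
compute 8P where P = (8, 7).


k = 8 = 1000_2 (binary, LSB first: 0001)
Double-and-add from P = (8, 7):
  bit 0 = 0: acc unchanged = O
  bit 1 = 0: acc unchanged = O
  bit 2 = 0: acc unchanged = O
  bit 3 = 1: acc = O + (12, 12) = (12, 12)

8P = (12, 12)


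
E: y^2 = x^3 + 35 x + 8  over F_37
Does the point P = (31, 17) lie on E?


Check whether y^2 = x^3 + 35 x + 8 (mod 37) for (x, y) = (31, 17).
LHS: y^2 = 17^2 mod 37 = 30
RHS: x^3 + 35 x + 8 = 31^3 + 35*31 + 8 mod 37 = 26
LHS != RHS

No, not on the curve


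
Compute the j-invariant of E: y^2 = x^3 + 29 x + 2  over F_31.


Delta = -16(4 a^3 + 27 b^2) mod 31 = 24
-1728 * (4 a)^3 = -1728 * (4*29)^3 mod 31 = 27
j = 27 * 24^(-1) mod 31 = 5

j = 5 (mod 31)


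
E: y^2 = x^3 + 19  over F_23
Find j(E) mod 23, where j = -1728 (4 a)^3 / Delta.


Delta = -16(4 a^3 + 27 b^2) mod 23 = 11
-1728 * (4 a)^3 = -1728 * (4*0)^3 mod 23 = 0
j = 0 * 11^(-1) mod 23 = 0

j = 0 (mod 23)


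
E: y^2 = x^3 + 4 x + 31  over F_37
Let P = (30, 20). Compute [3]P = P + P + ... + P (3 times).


k = 3 = 11_2 (binary, LSB first: 11)
Double-and-add from P = (30, 20):
  bit 0 = 1: acc = O + (30, 20) = (30, 20)
  bit 1 = 1: acc = (30, 20) + (15, 32) = (3, 25)

3P = (3, 25)


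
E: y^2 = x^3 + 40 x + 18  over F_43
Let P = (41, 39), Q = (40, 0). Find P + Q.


P != Q, so use the chord formula.
s = (y2 - y1) / (x2 - x1) = (4) / (42) mod 43 = 39
x3 = s^2 - x1 - x2 mod 43 = 39^2 - 41 - 40 = 21
y3 = s (x1 - x3) - y1 mod 43 = 39 * (41 - 21) - 39 = 10

P + Q = (21, 10)


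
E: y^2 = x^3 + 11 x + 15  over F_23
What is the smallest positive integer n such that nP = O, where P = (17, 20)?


Compute successive multiples of P until we hit O:
  1P = (17, 20)
  2P = (15, 17)
  3P = (22, 7)
  4P = (11, 15)
  5P = (4, 10)
  6P = (3, 12)
  7P = (16, 20)
  8P = (13, 3)
  ... (continuing to 25P)
  25P = O

ord(P) = 25


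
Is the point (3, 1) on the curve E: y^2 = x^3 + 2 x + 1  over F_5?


Check whether y^2 = x^3 + 2 x + 1 (mod 5) for (x, y) = (3, 1).
LHS: y^2 = 1^2 mod 5 = 1
RHS: x^3 + 2 x + 1 = 3^3 + 2*3 + 1 mod 5 = 4
LHS != RHS

No, not on the curve


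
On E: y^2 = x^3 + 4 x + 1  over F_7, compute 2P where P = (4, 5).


Doubling: s = (3 x1^2 + a) / (2 y1)
s = (3*4^2 + 4) / (2*5) mod 7 = 1
x3 = s^2 - 2 x1 mod 7 = 1^2 - 2*4 = 0
y3 = s (x1 - x3) - y1 mod 7 = 1 * (4 - 0) - 5 = 6

2P = (0, 6)


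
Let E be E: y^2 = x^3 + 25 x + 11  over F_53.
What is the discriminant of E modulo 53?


4 a^3 + 27 b^2 = 4*25^3 + 27*11^2 = 62500 + 3267 = 65767
Delta = -16 * (65767) = -1052272
Delta mod 53 = 43

Delta = 43 (mod 53)


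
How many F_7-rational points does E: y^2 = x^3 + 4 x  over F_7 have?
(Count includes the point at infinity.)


For each x in F_7, count y with y^2 = x^3 + 4 x + 0 mod 7:
  x = 0: RHS = 0, y in [0]  -> 1 point(s)
  x = 2: RHS = 2, y in [3, 4]  -> 2 point(s)
  x = 3: RHS = 4, y in [2, 5]  -> 2 point(s)
  x = 6: RHS = 2, y in [3, 4]  -> 2 point(s)
Affine points: 7. Add the point at infinity: total = 8.

#E(F_7) = 8


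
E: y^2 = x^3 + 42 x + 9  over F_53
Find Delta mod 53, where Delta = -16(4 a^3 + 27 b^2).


4 a^3 + 27 b^2 = 4*42^3 + 27*9^2 = 296352 + 2187 = 298539
Delta = -16 * (298539) = -4776624
Delta mod 53 = 1

Delta = 1 (mod 53)


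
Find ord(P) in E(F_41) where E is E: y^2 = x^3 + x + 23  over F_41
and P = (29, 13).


Compute successive multiples of P until we hit O:
  1P = (29, 13)
  2P = (32, 8)
  3P = (1, 36)
  4P = (2, 19)
  5P = (6, 32)
  6P = (8, 16)
  7P = (40, 12)
  8P = (33, 6)
  ... (continuing to 48P)
  48P = O

ord(P) = 48


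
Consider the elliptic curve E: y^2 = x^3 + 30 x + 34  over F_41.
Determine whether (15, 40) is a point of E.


Check whether y^2 = x^3 + 30 x + 34 (mod 41) for (x, y) = (15, 40).
LHS: y^2 = 40^2 mod 41 = 1
RHS: x^3 + 30 x + 34 = 15^3 + 30*15 + 34 mod 41 = 5
LHS != RHS

No, not on the curve


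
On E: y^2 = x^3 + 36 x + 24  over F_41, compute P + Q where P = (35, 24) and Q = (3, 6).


P != Q, so use the chord formula.
s = (y2 - y1) / (x2 - x1) = (23) / (9) mod 41 = 39
x3 = s^2 - x1 - x2 mod 41 = 39^2 - 35 - 3 = 7
y3 = s (x1 - x3) - y1 mod 41 = 39 * (35 - 7) - 24 = 2

P + Q = (7, 2)


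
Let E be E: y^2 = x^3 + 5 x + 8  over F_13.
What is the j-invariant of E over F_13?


Delta = -16(4 a^3 + 27 b^2) mod 13 = 11
-1728 * (4 a)^3 = -1728 * (4*5)^3 mod 13 = 5
j = 5 * 11^(-1) mod 13 = 4

j = 4 (mod 13)


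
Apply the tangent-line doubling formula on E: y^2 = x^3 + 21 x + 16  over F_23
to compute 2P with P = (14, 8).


Doubling: s = (3 x1^2 + a) / (2 y1)
s = (3*14^2 + 21) / (2*8) mod 23 = 5
x3 = s^2 - 2 x1 mod 23 = 5^2 - 2*14 = 20
y3 = s (x1 - x3) - y1 mod 23 = 5 * (14 - 20) - 8 = 8

2P = (20, 8)


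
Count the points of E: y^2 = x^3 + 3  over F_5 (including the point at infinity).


For each x in F_5, count y with y^2 = x^3 + 0 x + 3 mod 5:
  x = 1: RHS = 4, y in [2, 3]  -> 2 point(s)
  x = 2: RHS = 1, y in [1, 4]  -> 2 point(s)
  x = 3: RHS = 0, y in [0]  -> 1 point(s)
Affine points: 5. Add the point at infinity: total = 6.

#E(F_5) = 6


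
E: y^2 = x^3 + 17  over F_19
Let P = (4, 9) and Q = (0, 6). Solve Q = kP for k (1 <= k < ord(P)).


Enumerate multiples of P until we hit Q = (0, 6):
  1P = (4, 9)
  2P = (16, 16)
  3P = (0, 6)
Match found at i = 3.

k = 3


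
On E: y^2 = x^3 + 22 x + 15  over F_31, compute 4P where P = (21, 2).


k = 4 = 100_2 (binary, LSB first: 001)
Double-and-add from P = (21, 2):
  bit 0 = 0: acc unchanged = O
  bit 1 = 0: acc unchanged = O
  bit 2 = 1: acc = O + (23, 3) = (23, 3)

4P = (23, 3)


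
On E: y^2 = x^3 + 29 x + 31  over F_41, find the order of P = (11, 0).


Compute successive multiples of P until we hit O:
  1P = (11, 0)
  2P = O

ord(P) = 2


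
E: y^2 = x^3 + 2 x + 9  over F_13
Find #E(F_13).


For each x in F_13, count y with y^2 = x^3 + 2 x + 9 mod 13:
  x = 0: RHS = 9, y in [3, 10]  -> 2 point(s)
  x = 1: RHS = 12, y in [5, 8]  -> 2 point(s)
  x = 3: RHS = 3, y in [4, 9]  -> 2 point(s)
  x = 4: RHS = 3, y in [4, 9]  -> 2 point(s)
  x = 5: RHS = 1, y in [1, 12]  -> 2 point(s)
  x = 6: RHS = 3, y in [4, 9]  -> 2 point(s)
  x = 8: RHS = 4, y in [2, 11]  -> 2 point(s)
  x = 11: RHS = 10, y in [6, 7]  -> 2 point(s)
Affine points: 16. Add the point at infinity: total = 17.

#E(F_13) = 17


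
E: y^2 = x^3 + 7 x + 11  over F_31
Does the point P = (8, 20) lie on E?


Check whether y^2 = x^3 + 7 x + 11 (mod 31) for (x, y) = (8, 20).
LHS: y^2 = 20^2 mod 31 = 28
RHS: x^3 + 7 x + 11 = 8^3 + 7*8 + 11 mod 31 = 21
LHS != RHS

No, not on the curve


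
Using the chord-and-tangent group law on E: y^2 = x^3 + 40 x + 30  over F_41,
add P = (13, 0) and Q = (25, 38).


P != Q, so use the chord formula.
s = (y2 - y1) / (x2 - x1) = (38) / (12) mod 41 = 10
x3 = s^2 - x1 - x2 mod 41 = 10^2 - 13 - 25 = 21
y3 = s (x1 - x3) - y1 mod 41 = 10 * (13 - 21) - 0 = 2

P + Q = (21, 2)


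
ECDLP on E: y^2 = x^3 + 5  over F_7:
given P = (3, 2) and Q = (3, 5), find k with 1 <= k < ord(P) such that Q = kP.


Enumerate multiples of P until we hit Q = (3, 5):
  1P = (3, 2)
  2P = (5, 2)
  3P = (6, 5)
  4P = (6, 2)
  5P = (5, 5)
  6P = (3, 5)
Match found at i = 6.

k = 6


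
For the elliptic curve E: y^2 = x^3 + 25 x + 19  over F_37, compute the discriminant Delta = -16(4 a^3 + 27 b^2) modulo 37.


4 a^3 + 27 b^2 = 4*25^3 + 27*19^2 = 62500 + 9747 = 72247
Delta = -16 * (72247) = -1155952
Delta mod 37 = 2

Delta = 2 (mod 37)


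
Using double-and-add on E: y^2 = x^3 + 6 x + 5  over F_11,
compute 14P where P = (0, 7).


k = 14 = 1110_2 (binary, LSB first: 0111)
Double-and-add from P = (0, 7):
  bit 0 = 0: acc unchanged = O
  bit 1 = 1: acc = O + (4, 7) = (4, 7)
  bit 2 = 1: acc = (4, 7) + (8, 9) = (2, 5)
  bit 3 = 1: acc = (2, 5) + (6, 2) = (7, 7)

14P = (7, 7)


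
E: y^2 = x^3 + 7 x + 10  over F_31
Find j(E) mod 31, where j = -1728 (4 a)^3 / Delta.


Delta = -16(4 a^3 + 27 b^2) mod 31 = 10
-1728 * (4 a)^3 = -1728 * (4*7)^3 mod 31 = 1
j = 1 * 10^(-1) mod 31 = 28

j = 28 (mod 31)


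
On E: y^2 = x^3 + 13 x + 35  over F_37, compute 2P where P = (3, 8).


Doubling: s = (3 x1^2 + a) / (2 y1)
s = (3*3^2 + 13) / (2*8) mod 37 = 21
x3 = s^2 - 2 x1 mod 37 = 21^2 - 2*3 = 28
y3 = s (x1 - x3) - y1 mod 37 = 21 * (3 - 28) - 8 = 22

2P = (28, 22)


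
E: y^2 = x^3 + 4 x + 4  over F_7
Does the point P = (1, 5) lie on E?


Check whether y^2 = x^3 + 4 x + 4 (mod 7) for (x, y) = (1, 5).
LHS: y^2 = 5^2 mod 7 = 4
RHS: x^3 + 4 x + 4 = 1^3 + 4*1 + 4 mod 7 = 2
LHS != RHS

No, not on the curve


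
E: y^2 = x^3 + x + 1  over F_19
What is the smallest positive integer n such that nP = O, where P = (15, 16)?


Compute successive multiples of P until we hit O:
  1P = (15, 16)
  2P = (14, 17)
  3P = (10, 17)
  4P = (10, 2)
  5P = (14, 2)
  6P = (15, 3)
  7P = O

ord(P) = 7


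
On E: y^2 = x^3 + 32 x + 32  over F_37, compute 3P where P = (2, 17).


k = 3 = 11_2 (binary, LSB first: 11)
Double-and-add from P = (2, 17):
  bit 0 = 1: acc = O + (2, 17) = (2, 17)
  bit 1 = 1: acc = (2, 17) + (22, 5) = (3, 28)

3P = (3, 28)


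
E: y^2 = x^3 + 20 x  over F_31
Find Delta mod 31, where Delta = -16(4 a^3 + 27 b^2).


4 a^3 + 27 b^2 = 4*20^3 + 27*0^2 = 32000 + 0 = 32000
Delta = -16 * (32000) = -512000
Delta mod 31 = 27

Delta = 27 (mod 31)


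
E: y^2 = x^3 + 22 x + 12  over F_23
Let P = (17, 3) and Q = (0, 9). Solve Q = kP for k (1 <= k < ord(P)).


Enumerate multiples of P until we hit Q = (0, 9):
  1P = (17, 3)
  2P = (1, 14)
  3P = (7, 16)
  4P = (0, 14)
  5P = (10, 6)
  6P = (22, 9)
  7P = (2, 15)
  8P = (12, 16)
  9P = (21, 12)
  10P = (3, 17)
  11P = (4, 7)
  12P = (4, 16)
  13P = (3, 6)
  14P = (21, 11)
  15P = (12, 7)
  16P = (2, 8)
  17P = (22, 14)
  18P = (10, 17)
  19P = (0, 9)
Match found at i = 19.

k = 19


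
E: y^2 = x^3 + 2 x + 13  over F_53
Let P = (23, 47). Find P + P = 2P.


Doubling: s = (3 x1^2 + a) / (2 y1)
s = (3*23^2 + 2) / (2*47) mod 53 = 31
x3 = s^2 - 2 x1 mod 53 = 31^2 - 2*23 = 14
y3 = s (x1 - x3) - y1 mod 53 = 31 * (23 - 14) - 47 = 20

2P = (14, 20)


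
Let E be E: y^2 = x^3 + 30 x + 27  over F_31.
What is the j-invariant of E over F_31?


Delta = -16(4 a^3 + 27 b^2) mod 31 = 3
-1728 * (4 a)^3 = -1728 * (4*30)^3 mod 31 = 15
j = 15 * 3^(-1) mod 31 = 5

j = 5 (mod 31)


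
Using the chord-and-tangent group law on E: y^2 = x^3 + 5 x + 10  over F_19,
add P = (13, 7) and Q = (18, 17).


P != Q, so use the chord formula.
s = (y2 - y1) / (x2 - x1) = (10) / (5) mod 19 = 2
x3 = s^2 - x1 - x2 mod 19 = 2^2 - 13 - 18 = 11
y3 = s (x1 - x3) - y1 mod 19 = 2 * (13 - 11) - 7 = 16

P + Q = (11, 16)


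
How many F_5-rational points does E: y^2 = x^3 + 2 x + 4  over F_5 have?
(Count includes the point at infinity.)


For each x in F_5, count y with y^2 = x^3 + 2 x + 4 mod 5:
  x = 0: RHS = 4, y in [2, 3]  -> 2 point(s)
  x = 2: RHS = 1, y in [1, 4]  -> 2 point(s)
  x = 4: RHS = 1, y in [1, 4]  -> 2 point(s)
Affine points: 6. Add the point at infinity: total = 7.

#E(F_5) = 7


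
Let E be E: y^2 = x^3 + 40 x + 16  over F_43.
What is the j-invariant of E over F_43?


Delta = -16(4 a^3 + 27 b^2) mod 43 = 12
-1728 * (4 a)^3 = -1728 * (4*40)^3 mod 43 = 21
j = 21 * 12^(-1) mod 43 = 34

j = 34 (mod 43)


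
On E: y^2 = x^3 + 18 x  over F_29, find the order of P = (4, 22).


Compute successive multiples of P until we hit O:
  1P = (4, 22)
  2P = (16, 18)
  3P = (22, 13)
  4P = (25, 3)
  5P = (7, 18)
  6P = (23, 13)
  7P = (6, 11)
  8P = (13, 13)
  ... (continuing to 17P)
  17P = O

ord(P) = 17


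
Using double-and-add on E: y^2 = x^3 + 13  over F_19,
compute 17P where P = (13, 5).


k = 17 = 10001_2 (binary, LSB first: 10001)
Double-and-add from P = (13, 5):
  bit 0 = 1: acc = O + (13, 5) = (13, 5)
  bit 1 = 0: acc unchanged = (13, 5)
  bit 2 = 0: acc unchanged = (13, 5)
  bit 3 = 0: acc unchanged = (13, 5)
  bit 4 = 1: acc = (13, 5) + (9, 18) = (4, 18)

17P = (4, 18)


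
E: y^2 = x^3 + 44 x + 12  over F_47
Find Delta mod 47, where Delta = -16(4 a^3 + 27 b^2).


4 a^3 + 27 b^2 = 4*44^3 + 27*12^2 = 340736 + 3888 = 344624
Delta = -16 * (344624) = -5513984
Delta mod 47 = 9

Delta = 9 (mod 47)


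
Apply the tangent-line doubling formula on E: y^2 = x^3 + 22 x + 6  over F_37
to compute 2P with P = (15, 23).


Doubling: s = (3 x1^2 + a) / (2 y1)
s = (3*15^2 + 22) / (2*23) mod 37 = 24
x3 = s^2 - 2 x1 mod 37 = 24^2 - 2*15 = 28
y3 = s (x1 - x3) - y1 mod 37 = 24 * (15 - 28) - 23 = 35

2P = (28, 35)


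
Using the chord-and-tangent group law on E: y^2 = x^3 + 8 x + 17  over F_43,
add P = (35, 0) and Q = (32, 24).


P != Q, so use the chord formula.
s = (y2 - y1) / (x2 - x1) = (24) / (40) mod 43 = 35
x3 = s^2 - x1 - x2 mod 43 = 35^2 - 35 - 32 = 40
y3 = s (x1 - x3) - y1 mod 43 = 35 * (35 - 40) - 0 = 40

P + Q = (40, 40)


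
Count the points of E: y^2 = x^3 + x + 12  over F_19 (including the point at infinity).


For each x in F_19, count y with y^2 = x^3 + 1 x + 12 mod 19:
  x = 3: RHS = 4, y in [2, 17]  -> 2 point(s)
  x = 4: RHS = 4, y in [2, 17]  -> 2 point(s)
  x = 5: RHS = 9, y in [3, 16]  -> 2 point(s)
  x = 6: RHS = 6, y in [5, 14]  -> 2 point(s)
  x = 7: RHS = 1, y in [1, 18]  -> 2 point(s)
  x = 8: RHS = 0, y in [0]  -> 1 point(s)
  x = 9: RHS = 9, y in [3, 16]  -> 2 point(s)
  x = 11: RHS = 5, y in [9, 10]  -> 2 point(s)
  x = 12: RHS = 4, y in [2, 17]  -> 2 point(s)
  x = 15: RHS = 1, y in [1, 18]  -> 2 point(s)
  x = 16: RHS = 1, y in [1, 18]  -> 2 point(s)
Affine points: 21. Add the point at infinity: total = 22.

#E(F_19) = 22


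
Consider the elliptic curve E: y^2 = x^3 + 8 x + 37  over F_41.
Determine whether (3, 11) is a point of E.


Check whether y^2 = x^3 + 8 x + 37 (mod 41) for (x, y) = (3, 11).
LHS: y^2 = 11^2 mod 41 = 39
RHS: x^3 + 8 x + 37 = 3^3 + 8*3 + 37 mod 41 = 6
LHS != RHS

No, not on the curve


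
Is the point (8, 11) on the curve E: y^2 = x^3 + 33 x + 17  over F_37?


Check whether y^2 = x^3 + 33 x + 17 (mod 37) for (x, y) = (8, 11).
LHS: y^2 = 11^2 mod 37 = 10
RHS: x^3 + 33 x + 17 = 8^3 + 33*8 + 17 mod 37 = 16
LHS != RHS

No, not on the curve


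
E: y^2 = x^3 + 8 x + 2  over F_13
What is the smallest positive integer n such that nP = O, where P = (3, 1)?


Compute successive multiples of P until we hit O:
  1P = (3, 1)
  2P = (11, 2)
  3P = (11, 11)
  4P = (3, 12)
  5P = O

ord(P) = 5


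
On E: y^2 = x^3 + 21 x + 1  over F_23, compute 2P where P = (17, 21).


Doubling: s = (3 x1^2 + a) / (2 y1)
s = (3*17^2 + 21) / (2*21) mod 23 = 8
x3 = s^2 - 2 x1 mod 23 = 8^2 - 2*17 = 7
y3 = s (x1 - x3) - y1 mod 23 = 8 * (17 - 7) - 21 = 13

2P = (7, 13)
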